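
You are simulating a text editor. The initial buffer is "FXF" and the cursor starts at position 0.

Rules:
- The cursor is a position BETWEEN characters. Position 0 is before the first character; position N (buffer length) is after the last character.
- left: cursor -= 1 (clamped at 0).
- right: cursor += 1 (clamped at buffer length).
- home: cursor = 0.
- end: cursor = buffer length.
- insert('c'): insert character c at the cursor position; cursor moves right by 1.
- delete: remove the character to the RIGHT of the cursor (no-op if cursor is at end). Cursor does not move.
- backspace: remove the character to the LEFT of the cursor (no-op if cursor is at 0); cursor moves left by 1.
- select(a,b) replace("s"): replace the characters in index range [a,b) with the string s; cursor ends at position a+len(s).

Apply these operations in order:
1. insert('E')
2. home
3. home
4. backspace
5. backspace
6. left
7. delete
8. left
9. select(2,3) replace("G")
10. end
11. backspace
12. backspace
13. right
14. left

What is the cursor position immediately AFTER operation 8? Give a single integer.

After op 1 (insert('E')): buf='EFXF' cursor=1
After op 2 (home): buf='EFXF' cursor=0
After op 3 (home): buf='EFXF' cursor=0
After op 4 (backspace): buf='EFXF' cursor=0
After op 5 (backspace): buf='EFXF' cursor=0
After op 6 (left): buf='EFXF' cursor=0
After op 7 (delete): buf='FXF' cursor=0
After op 8 (left): buf='FXF' cursor=0

Answer: 0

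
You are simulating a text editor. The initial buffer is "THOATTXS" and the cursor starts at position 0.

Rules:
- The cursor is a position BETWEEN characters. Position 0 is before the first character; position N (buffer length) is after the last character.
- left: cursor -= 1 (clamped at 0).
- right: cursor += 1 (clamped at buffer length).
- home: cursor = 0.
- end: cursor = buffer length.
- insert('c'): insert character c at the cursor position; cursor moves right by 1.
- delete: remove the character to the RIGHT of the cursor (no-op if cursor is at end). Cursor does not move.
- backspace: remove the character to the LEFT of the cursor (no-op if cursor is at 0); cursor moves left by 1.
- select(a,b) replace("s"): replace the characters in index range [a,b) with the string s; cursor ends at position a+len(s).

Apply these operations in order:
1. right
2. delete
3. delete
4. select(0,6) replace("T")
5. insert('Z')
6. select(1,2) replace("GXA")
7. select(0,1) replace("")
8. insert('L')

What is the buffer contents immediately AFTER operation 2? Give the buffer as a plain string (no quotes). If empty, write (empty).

Answer: TOATTXS

Derivation:
After op 1 (right): buf='THOATTXS' cursor=1
After op 2 (delete): buf='TOATTXS' cursor=1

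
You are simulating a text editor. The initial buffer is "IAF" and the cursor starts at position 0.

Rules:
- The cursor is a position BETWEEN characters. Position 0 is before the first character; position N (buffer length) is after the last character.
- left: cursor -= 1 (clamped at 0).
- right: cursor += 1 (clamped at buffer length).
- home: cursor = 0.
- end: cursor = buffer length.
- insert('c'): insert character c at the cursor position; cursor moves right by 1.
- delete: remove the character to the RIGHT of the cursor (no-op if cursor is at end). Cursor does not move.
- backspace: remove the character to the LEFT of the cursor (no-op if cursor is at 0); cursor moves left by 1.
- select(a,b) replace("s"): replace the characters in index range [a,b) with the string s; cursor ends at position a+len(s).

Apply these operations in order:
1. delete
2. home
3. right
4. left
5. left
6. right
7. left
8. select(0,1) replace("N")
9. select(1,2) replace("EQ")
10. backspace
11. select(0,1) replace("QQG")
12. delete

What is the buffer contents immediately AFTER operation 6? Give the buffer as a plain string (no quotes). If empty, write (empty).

Answer: AF

Derivation:
After op 1 (delete): buf='AF' cursor=0
After op 2 (home): buf='AF' cursor=0
After op 3 (right): buf='AF' cursor=1
After op 4 (left): buf='AF' cursor=0
After op 5 (left): buf='AF' cursor=0
After op 6 (right): buf='AF' cursor=1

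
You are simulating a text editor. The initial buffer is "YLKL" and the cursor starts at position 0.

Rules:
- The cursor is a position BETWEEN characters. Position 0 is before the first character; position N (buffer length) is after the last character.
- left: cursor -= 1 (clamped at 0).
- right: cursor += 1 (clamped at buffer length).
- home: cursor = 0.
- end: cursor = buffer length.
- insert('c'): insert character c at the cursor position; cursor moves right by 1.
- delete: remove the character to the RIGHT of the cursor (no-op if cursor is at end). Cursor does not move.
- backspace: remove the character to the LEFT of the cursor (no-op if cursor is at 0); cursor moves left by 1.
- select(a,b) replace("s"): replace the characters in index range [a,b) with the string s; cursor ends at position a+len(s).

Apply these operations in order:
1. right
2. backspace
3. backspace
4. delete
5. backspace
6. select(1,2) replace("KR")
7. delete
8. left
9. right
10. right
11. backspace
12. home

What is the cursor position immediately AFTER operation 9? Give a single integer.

After op 1 (right): buf='YLKL' cursor=1
After op 2 (backspace): buf='LKL' cursor=0
After op 3 (backspace): buf='LKL' cursor=0
After op 4 (delete): buf='KL' cursor=0
After op 5 (backspace): buf='KL' cursor=0
After op 6 (select(1,2) replace("KR")): buf='KKR' cursor=3
After op 7 (delete): buf='KKR' cursor=3
After op 8 (left): buf='KKR' cursor=2
After op 9 (right): buf='KKR' cursor=3

Answer: 3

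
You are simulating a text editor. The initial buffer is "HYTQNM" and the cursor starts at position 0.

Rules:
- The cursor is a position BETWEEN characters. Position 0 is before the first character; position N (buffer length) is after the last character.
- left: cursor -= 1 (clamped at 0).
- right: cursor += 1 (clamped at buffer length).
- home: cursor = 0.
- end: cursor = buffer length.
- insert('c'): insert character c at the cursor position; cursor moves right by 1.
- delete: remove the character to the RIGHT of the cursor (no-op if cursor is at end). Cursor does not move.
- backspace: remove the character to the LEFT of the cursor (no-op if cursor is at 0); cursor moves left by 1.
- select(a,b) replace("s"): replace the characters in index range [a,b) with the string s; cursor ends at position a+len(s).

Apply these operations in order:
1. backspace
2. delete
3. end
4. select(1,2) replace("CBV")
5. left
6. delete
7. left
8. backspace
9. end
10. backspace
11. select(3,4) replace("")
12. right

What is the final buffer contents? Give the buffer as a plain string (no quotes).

Answer: YBQ

Derivation:
After op 1 (backspace): buf='HYTQNM' cursor=0
After op 2 (delete): buf='YTQNM' cursor=0
After op 3 (end): buf='YTQNM' cursor=5
After op 4 (select(1,2) replace("CBV")): buf='YCBVQNM' cursor=4
After op 5 (left): buf='YCBVQNM' cursor=3
After op 6 (delete): buf='YCBQNM' cursor=3
After op 7 (left): buf='YCBQNM' cursor=2
After op 8 (backspace): buf='YBQNM' cursor=1
After op 9 (end): buf='YBQNM' cursor=5
After op 10 (backspace): buf='YBQN' cursor=4
After op 11 (select(3,4) replace("")): buf='YBQ' cursor=3
After op 12 (right): buf='YBQ' cursor=3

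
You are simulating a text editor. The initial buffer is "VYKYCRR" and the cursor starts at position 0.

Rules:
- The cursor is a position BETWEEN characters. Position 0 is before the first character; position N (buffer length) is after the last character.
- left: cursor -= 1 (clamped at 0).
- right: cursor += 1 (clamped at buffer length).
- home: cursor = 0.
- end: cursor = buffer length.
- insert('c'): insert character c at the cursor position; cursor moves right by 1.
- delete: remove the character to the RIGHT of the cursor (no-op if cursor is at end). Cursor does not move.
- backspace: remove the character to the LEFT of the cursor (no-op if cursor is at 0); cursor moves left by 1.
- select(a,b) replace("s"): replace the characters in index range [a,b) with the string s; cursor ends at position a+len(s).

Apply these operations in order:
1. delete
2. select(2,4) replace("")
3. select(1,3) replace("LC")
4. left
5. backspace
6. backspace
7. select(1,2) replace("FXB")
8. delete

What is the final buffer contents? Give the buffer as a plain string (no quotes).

After op 1 (delete): buf='YKYCRR' cursor=0
After op 2 (select(2,4) replace("")): buf='YKRR' cursor=2
After op 3 (select(1,3) replace("LC")): buf='YLCR' cursor=3
After op 4 (left): buf='YLCR' cursor=2
After op 5 (backspace): buf='YCR' cursor=1
After op 6 (backspace): buf='CR' cursor=0
After op 7 (select(1,2) replace("FXB")): buf='CFXB' cursor=4
After op 8 (delete): buf='CFXB' cursor=4

Answer: CFXB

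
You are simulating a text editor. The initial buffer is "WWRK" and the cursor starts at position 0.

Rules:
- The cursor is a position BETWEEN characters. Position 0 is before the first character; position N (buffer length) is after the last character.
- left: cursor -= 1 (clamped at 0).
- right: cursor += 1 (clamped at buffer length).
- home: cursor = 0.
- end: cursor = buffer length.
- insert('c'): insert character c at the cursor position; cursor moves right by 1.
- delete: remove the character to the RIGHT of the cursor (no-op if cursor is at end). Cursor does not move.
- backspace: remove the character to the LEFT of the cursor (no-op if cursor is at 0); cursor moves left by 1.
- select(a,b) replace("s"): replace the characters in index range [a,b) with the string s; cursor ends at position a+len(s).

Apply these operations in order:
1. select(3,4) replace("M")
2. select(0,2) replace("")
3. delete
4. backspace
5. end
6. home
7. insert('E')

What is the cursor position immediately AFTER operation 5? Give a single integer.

Answer: 1

Derivation:
After op 1 (select(3,4) replace("M")): buf='WWRM' cursor=4
After op 2 (select(0,2) replace("")): buf='RM' cursor=0
After op 3 (delete): buf='M' cursor=0
After op 4 (backspace): buf='M' cursor=0
After op 5 (end): buf='M' cursor=1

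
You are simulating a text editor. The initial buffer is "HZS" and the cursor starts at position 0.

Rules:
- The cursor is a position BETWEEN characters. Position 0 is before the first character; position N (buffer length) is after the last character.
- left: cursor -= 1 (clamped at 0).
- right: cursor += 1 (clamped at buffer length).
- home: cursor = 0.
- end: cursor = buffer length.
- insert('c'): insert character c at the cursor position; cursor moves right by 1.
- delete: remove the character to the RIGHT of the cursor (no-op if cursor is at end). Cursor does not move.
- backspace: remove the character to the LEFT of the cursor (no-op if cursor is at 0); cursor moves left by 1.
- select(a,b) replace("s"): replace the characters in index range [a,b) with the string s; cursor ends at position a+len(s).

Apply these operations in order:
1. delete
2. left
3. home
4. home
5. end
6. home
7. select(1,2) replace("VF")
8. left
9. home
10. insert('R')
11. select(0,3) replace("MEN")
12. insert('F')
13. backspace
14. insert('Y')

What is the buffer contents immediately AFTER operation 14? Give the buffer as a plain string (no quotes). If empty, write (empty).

After op 1 (delete): buf='ZS' cursor=0
After op 2 (left): buf='ZS' cursor=0
After op 3 (home): buf='ZS' cursor=0
After op 4 (home): buf='ZS' cursor=0
After op 5 (end): buf='ZS' cursor=2
After op 6 (home): buf='ZS' cursor=0
After op 7 (select(1,2) replace("VF")): buf='ZVF' cursor=3
After op 8 (left): buf='ZVF' cursor=2
After op 9 (home): buf='ZVF' cursor=0
After op 10 (insert('R')): buf='RZVF' cursor=1
After op 11 (select(0,3) replace("MEN")): buf='MENF' cursor=3
After op 12 (insert('F')): buf='MENFF' cursor=4
After op 13 (backspace): buf='MENF' cursor=3
After op 14 (insert('Y')): buf='MENYF' cursor=4

Answer: MENYF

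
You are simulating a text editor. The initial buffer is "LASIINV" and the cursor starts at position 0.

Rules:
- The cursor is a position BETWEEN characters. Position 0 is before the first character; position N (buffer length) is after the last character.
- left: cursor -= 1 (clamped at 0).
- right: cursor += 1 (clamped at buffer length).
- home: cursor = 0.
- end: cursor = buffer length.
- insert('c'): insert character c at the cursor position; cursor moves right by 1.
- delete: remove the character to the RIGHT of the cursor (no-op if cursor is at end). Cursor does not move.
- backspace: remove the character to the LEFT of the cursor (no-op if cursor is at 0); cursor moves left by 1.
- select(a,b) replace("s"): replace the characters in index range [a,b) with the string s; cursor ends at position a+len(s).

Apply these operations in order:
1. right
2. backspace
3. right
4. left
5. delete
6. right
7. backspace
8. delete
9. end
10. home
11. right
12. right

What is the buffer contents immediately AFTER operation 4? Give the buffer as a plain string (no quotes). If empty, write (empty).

After op 1 (right): buf='LASIINV' cursor=1
After op 2 (backspace): buf='ASIINV' cursor=0
After op 3 (right): buf='ASIINV' cursor=1
After op 4 (left): buf='ASIINV' cursor=0

Answer: ASIINV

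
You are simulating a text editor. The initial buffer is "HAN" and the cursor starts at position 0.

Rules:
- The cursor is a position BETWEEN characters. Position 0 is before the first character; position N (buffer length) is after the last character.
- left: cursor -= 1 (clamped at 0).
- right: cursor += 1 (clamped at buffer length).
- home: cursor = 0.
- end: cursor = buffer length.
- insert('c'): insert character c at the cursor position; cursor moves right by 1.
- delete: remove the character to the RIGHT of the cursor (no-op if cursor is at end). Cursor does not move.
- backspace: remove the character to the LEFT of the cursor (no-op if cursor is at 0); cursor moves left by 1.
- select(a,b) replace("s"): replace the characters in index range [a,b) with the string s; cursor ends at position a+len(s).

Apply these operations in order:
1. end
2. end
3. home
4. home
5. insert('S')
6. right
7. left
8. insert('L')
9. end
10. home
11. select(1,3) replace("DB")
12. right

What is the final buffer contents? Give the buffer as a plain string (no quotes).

After op 1 (end): buf='HAN' cursor=3
After op 2 (end): buf='HAN' cursor=3
After op 3 (home): buf='HAN' cursor=0
After op 4 (home): buf='HAN' cursor=0
After op 5 (insert('S')): buf='SHAN' cursor=1
After op 6 (right): buf='SHAN' cursor=2
After op 7 (left): buf='SHAN' cursor=1
After op 8 (insert('L')): buf='SLHAN' cursor=2
After op 9 (end): buf='SLHAN' cursor=5
After op 10 (home): buf='SLHAN' cursor=0
After op 11 (select(1,3) replace("DB")): buf='SDBAN' cursor=3
After op 12 (right): buf='SDBAN' cursor=4

Answer: SDBAN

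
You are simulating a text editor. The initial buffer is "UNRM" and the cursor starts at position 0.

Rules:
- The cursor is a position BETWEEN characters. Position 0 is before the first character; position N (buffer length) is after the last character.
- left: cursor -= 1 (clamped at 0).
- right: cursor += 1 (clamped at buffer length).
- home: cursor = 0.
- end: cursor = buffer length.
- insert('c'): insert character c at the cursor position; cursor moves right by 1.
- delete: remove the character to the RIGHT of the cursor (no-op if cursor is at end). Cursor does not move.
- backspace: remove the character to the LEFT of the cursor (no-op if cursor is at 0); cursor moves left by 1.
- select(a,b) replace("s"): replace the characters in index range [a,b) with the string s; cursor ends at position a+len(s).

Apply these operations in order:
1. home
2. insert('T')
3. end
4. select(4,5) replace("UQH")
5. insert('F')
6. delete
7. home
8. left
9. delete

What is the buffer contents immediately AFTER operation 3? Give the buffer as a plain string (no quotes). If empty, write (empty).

After op 1 (home): buf='UNRM' cursor=0
After op 2 (insert('T')): buf='TUNRM' cursor=1
After op 3 (end): buf='TUNRM' cursor=5

Answer: TUNRM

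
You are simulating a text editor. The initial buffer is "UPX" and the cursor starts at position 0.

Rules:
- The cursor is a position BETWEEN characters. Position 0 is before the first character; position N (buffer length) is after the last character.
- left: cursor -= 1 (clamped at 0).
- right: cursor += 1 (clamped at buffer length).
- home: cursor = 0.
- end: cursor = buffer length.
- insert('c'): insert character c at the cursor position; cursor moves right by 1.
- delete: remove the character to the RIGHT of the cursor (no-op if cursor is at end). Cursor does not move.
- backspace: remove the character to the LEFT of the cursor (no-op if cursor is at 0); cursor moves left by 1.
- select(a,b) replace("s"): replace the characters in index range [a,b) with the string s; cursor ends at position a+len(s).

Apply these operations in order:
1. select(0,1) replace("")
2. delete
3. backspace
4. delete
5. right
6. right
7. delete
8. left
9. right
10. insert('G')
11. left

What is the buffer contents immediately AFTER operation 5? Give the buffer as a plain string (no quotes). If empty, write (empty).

Answer: (empty)

Derivation:
After op 1 (select(0,1) replace("")): buf='PX' cursor=0
After op 2 (delete): buf='X' cursor=0
After op 3 (backspace): buf='X' cursor=0
After op 4 (delete): buf='(empty)' cursor=0
After op 5 (right): buf='(empty)' cursor=0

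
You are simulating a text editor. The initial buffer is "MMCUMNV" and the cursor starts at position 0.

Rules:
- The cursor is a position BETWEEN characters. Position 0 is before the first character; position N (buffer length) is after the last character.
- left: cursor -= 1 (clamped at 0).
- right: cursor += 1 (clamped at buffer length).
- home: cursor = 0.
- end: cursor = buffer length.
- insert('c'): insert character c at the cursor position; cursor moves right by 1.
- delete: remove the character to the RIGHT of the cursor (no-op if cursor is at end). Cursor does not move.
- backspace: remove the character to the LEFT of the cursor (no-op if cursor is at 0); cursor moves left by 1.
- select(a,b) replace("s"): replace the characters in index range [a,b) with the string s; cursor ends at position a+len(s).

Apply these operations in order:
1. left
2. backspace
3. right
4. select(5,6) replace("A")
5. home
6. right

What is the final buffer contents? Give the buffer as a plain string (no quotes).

After op 1 (left): buf='MMCUMNV' cursor=0
After op 2 (backspace): buf='MMCUMNV' cursor=0
After op 3 (right): buf='MMCUMNV' cursor=1
After op 4 (select(5,6) replace("A")): buf='MMCUMAV' cursor=6
After op 5 (home): buf='MMCUMAV' cursor=0
After op 6 (right): buf='MMCUMAV' cursor=1

Answer: MMCUMAV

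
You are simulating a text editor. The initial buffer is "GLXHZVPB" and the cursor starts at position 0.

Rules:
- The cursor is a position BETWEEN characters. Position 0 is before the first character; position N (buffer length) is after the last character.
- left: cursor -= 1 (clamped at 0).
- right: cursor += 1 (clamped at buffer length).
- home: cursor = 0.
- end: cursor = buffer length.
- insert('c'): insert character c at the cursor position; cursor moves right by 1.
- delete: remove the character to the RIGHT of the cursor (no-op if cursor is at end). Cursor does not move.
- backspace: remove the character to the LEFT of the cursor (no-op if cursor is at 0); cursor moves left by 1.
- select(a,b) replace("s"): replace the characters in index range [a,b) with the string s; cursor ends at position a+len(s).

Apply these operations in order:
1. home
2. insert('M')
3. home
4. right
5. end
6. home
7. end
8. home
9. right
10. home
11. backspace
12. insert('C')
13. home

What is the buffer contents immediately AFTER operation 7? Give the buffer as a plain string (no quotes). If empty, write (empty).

After op 1 (home): buf='GLXHZVPB' cursor=0
After op 2 (insert('M')): buf='MGLXHZVPB' cursor=1
After op 3 (home): buf='MGLXHZVPB' cursor=0
After op 4 (right): buf='MGLXHZVPB' cursor=1
After op 5 (end): buf='MGLXHZVPB' cursor=9
After op 6 (home): buf='MGLXHZVPB' cursor=0
After op 7 (end): buf='MGLXHZVPB' cursor=9

Answer: MGLXHZVPB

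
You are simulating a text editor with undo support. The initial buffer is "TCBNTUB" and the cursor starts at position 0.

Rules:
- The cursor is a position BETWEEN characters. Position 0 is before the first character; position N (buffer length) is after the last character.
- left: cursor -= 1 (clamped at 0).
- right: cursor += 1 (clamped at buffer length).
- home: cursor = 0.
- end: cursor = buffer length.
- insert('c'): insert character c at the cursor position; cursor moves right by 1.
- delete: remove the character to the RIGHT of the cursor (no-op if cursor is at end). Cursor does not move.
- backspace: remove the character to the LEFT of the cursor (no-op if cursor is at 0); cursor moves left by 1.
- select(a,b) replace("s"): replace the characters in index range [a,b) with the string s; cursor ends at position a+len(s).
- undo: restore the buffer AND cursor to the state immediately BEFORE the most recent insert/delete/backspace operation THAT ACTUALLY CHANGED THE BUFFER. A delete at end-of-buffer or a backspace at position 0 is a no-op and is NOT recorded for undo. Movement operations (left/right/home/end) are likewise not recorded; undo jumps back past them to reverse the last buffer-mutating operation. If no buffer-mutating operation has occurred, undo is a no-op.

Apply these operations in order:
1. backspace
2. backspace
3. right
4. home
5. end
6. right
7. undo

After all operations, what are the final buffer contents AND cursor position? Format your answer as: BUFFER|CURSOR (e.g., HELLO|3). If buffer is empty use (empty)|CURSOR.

Answer: TCBNTUB|7

Derivation:
After op 1 (backspace): buf='TCBNTUB' cursor=0
After op 2 (backspace): buf='TCBNTUB' cursor=0
After op 3 (right): buf='TCBNTUB' cursor=1
After op 4 (home): buf='TCBNTUB' cursor=0
After op 5 (end): buf='TCBNTUB' cursor=7
After op 6 (right): buf='TCBNTUB' cursor=7
After op 7 (undo): buf='TCBNTUB' cursor=7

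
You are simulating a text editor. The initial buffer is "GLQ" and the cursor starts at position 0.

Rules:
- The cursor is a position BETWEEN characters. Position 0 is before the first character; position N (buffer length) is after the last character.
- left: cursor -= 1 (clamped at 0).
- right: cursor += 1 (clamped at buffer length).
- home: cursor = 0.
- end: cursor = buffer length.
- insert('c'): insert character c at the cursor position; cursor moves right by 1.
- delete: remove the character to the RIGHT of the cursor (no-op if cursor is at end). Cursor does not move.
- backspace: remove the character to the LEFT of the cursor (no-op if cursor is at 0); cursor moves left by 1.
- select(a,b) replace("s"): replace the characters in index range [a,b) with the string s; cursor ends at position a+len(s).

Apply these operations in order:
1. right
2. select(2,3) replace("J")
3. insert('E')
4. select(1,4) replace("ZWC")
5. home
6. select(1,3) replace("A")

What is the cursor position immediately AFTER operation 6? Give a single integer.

Answer: 2

Derivation:
After op 1 (right): buf='GLQ' cursor=1
After op 2 (select(2,3) replace("J")): buf='GLJ' cursor=3
After op 3 (insert('E')): buf='GLJE' cursor=4
After op 4 (select(1,4) replace("ZWC")): buf='GZWC' cursor=4
After op 5 (home): buf='GZWC' cursor=0
After op 6 (select(1,3) replace("A")): buf='GAC' cursor=2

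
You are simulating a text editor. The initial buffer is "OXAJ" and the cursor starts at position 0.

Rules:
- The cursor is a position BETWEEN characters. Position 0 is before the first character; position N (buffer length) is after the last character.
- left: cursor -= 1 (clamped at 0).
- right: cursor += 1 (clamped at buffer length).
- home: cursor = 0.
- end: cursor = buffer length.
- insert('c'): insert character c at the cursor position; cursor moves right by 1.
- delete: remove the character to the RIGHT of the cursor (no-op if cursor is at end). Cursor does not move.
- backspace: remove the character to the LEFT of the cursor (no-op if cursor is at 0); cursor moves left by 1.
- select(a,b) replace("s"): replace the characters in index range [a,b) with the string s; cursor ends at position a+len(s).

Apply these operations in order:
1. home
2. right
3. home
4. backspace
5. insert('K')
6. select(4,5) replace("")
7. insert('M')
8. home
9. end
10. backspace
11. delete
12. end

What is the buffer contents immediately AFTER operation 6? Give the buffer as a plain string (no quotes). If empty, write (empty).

After op 1 (home): buf='OXAJ' cursor=0
After op 2 (right): buf='OXAJ' cursor=1
After op 3 (home): buf='OXAJ' cursor=0
After op 4 (backspace): buf='OXAJ' cursor=0
After op 5 (insert('K')): buf='KOXAJ' cursor=1
After op 6 (select(4,5) replace("")): buf='KOXA' cursor=4

Answer: KOXA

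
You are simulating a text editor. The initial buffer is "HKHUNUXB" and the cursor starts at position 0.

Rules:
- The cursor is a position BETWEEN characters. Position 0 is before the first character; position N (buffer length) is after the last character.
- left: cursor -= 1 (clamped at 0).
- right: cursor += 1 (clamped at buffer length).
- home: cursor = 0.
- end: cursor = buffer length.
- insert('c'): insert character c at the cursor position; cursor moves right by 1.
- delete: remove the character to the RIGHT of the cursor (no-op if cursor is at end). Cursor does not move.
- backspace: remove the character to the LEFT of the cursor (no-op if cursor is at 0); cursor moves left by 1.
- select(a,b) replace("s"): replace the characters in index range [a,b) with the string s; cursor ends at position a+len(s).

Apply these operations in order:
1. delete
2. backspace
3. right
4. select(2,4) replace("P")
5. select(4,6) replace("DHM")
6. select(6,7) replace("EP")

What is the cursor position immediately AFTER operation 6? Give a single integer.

After op 1 (delete): buf='KHUNUXB' cursor=0
After op 2 (backspace): buf='KHUNUXB' cursor=0
After op 3 (right): buf='KHUNUXB' cursor=1
After op 4 (select(2,4) replace("P")): buf='KHPUXB' cursor=3
After op 5 (select(4,6) replace("DHM")): buf='KHPUDHM' cursor=7
After op 6 (select(6,7) replace("EP")): buf='KHPUDHEP' cursor=8

Answer: 8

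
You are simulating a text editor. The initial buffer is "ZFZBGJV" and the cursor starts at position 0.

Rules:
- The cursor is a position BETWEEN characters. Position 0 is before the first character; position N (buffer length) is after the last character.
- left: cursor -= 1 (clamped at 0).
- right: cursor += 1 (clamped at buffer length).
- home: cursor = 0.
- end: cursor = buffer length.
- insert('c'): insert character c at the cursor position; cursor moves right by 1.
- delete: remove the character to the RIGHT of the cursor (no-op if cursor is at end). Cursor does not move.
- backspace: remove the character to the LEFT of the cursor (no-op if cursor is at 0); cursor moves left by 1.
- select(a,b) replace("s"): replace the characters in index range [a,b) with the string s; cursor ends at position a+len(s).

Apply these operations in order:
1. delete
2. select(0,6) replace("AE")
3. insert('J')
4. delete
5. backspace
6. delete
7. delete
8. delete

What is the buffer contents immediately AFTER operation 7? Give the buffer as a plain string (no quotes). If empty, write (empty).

Answer: AE

Derivation:
After op 1 (delete): buf='FZBGJV' cursor=0
After op 2 (select(0,6) replace("AE")): buf='AE' cursor=2
After op 3 (insert('J')): buf='AEJ' cursor=3
After op 4 (delete): buf='AEJ' cursor=3
After op 5 (backspace): buf='AE' cursor=2
After op 6 (delete): buf='AE' cursor=2
After op 7 (delete): buf='AE' cursor=2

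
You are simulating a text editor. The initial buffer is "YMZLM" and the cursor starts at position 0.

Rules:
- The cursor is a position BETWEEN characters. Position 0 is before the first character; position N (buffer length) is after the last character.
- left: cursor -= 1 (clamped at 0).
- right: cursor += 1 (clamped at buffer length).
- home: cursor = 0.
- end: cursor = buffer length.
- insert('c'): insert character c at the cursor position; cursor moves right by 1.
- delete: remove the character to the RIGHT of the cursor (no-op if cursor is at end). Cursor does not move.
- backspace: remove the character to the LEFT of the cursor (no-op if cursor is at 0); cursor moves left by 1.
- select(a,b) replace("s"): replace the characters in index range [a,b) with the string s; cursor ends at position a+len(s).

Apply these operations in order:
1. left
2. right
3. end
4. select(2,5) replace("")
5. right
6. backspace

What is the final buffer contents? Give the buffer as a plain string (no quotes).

After op 1 (left): buf='YMZLM' cursor=0
After op 2 (right): buf='YMZLM' cursor=1
After op 3 (end): buf='YMZLM' cursor=5
After op 4 (select(2,5) replace("")): buf='YM' cursor=2
After op 5 (right): buf='YM' cursor=2
After op 6 (backspace): buf='Y' cursor=1

Answer: Y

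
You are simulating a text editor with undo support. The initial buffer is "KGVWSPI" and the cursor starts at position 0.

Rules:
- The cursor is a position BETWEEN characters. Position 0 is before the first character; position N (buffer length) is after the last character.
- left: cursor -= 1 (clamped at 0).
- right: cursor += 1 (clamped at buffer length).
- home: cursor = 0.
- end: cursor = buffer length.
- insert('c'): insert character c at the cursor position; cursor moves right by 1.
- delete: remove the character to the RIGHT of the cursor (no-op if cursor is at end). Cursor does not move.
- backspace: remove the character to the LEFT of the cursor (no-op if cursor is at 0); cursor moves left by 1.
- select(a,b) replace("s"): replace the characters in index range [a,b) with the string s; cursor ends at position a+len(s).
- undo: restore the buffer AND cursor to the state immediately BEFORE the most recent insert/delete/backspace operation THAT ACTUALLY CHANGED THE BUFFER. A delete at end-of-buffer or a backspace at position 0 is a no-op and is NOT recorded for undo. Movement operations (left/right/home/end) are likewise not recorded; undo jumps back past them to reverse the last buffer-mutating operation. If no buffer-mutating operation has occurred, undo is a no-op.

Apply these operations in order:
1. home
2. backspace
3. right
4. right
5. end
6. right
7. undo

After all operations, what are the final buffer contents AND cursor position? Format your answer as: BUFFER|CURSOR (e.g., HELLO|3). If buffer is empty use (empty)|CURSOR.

After op 1 (home): buf='KGVWSPI' cursor=0
After op 2 (backspace): buf='KGVWSPI' cursor=0
After op 3 (right): buf='KGVWSPI' cursor=1
After op 4 (right): buf='KGVWSPI' cursor=2
After op 5 (end): buf='KGVWSPI' cursor=7
After op 6 (right): buf='KGVWSPI' cursor=7
After op 7 (undo): buf='KGVWSPI' cursor=7

Answer: KGVWSPI|7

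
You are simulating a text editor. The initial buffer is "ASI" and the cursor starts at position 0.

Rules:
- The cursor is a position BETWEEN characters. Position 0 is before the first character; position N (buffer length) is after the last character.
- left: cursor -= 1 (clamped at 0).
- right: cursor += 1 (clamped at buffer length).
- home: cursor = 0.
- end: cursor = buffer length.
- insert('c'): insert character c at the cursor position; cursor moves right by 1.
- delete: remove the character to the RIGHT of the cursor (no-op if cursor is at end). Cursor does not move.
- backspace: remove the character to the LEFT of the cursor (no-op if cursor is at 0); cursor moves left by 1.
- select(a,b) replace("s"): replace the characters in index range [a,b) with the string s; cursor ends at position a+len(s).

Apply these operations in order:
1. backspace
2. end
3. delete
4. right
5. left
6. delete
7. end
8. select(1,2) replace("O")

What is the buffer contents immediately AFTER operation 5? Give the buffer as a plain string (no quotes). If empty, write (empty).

After op 1 (backspace): buf='ASI' cursor=0
After op 2 (end): buf='ASI' cursor=3
After op 3 (delete): buf='ASI' cursor=3
After op 4 (right): buf='ASI' cursor=3
After op 5 (left): buf='ASI' cursor=2

Answer: ASI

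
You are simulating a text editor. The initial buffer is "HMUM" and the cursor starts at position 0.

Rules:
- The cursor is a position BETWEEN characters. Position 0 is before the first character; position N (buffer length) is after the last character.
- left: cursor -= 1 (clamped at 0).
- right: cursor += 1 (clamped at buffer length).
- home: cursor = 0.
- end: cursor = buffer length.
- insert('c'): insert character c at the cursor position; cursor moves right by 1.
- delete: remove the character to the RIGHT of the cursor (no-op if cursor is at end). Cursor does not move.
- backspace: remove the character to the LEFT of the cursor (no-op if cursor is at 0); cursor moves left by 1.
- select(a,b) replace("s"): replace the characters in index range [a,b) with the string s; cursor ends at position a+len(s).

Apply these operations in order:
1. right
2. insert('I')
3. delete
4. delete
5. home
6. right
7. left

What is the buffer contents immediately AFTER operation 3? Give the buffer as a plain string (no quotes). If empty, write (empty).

Answer: HIUM

Derivation:
After op 1 (right): buf='HMUM' cursor=1
After op 2 (insert('I')): buf='HIMUM' cursor=2
After op 3 (delete): buf='HIUM' cursor=2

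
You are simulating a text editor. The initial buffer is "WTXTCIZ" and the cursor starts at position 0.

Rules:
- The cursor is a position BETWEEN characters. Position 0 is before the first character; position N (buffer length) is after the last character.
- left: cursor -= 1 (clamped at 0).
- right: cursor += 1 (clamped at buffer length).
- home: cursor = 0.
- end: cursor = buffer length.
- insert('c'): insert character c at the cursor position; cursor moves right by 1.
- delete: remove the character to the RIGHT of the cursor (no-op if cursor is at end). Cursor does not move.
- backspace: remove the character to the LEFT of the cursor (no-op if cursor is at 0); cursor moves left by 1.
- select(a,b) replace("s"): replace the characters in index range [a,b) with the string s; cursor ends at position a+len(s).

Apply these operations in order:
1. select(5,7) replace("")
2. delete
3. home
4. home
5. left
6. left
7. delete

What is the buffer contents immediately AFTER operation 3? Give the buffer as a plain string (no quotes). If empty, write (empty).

After op 1 (select(5,7) replace("")): buf='WTXTC' cursor=5
After op 2 (delete): buf='WTXTC' cursor=5
After op 3 (home): buf='WTXTC' cursor=0

Answer: WTXTC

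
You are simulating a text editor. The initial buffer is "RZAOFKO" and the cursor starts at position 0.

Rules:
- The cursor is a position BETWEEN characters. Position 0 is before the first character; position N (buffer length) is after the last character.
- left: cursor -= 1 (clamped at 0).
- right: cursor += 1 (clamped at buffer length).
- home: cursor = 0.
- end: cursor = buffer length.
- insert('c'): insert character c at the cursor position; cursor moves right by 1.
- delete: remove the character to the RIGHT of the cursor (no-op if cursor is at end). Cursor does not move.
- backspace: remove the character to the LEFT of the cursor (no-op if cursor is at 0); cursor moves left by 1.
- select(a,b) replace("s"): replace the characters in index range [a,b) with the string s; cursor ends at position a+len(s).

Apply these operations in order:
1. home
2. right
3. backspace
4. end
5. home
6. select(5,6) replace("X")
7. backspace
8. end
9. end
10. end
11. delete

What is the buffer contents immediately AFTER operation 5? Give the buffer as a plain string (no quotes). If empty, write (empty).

Answer: ZAOFKO

Derivation:
After op 1 (home): buf='RZAOFKO' cursor=0
After op 2 (right): buf='RZAOFKO' cursor=1
After op 3 (backspace): buf='ZAOFKO' cursor=0
After op 4 (end): buf='ZAOFKO' cursor=6
After op 5 (home): buf='ZAOFKO' cursor=0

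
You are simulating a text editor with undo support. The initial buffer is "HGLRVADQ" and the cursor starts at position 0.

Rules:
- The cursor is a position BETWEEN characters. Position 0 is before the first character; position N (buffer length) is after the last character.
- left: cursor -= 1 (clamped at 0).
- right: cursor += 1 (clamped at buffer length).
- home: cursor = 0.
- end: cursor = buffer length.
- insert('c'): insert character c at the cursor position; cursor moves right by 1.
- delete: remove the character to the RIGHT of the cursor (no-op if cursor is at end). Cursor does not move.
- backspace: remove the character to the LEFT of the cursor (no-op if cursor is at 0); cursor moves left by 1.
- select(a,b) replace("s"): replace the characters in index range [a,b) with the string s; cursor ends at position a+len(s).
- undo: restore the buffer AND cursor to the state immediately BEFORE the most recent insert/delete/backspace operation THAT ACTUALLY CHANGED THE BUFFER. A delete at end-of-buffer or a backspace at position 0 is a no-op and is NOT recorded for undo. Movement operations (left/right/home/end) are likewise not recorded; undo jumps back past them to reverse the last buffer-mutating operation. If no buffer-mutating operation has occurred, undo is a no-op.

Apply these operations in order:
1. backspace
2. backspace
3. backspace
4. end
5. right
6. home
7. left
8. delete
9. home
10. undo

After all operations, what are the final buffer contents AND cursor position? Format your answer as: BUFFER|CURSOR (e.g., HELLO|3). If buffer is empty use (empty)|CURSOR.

Answer: HGLRVADQ|0

Derivation:
After op 1 (backspace): buf='HGLRVADQ' cursor=0
After op 2 (backspace): buf='HGLRVADQ' cursor=0
After op 3 (backspace): buf='HGLRVADQ' cursor=0
After op 4 (end): buf='HGLRVADQ' cursor=8
After op 5 (right): buf='HGLRVADQ' cursor=8
After op 6 (home): buf='HGLRVADQ' cursor=0
After op 7 (left): buf='HGLRVADQ' cursor=0
After op 8 (delete): buf='GLRVADQ' cursor=0
After op 9 (home): buf='GLRVADQ' cursor=0
After op 10 (undo): buf='HGLRVADQ' cursor=0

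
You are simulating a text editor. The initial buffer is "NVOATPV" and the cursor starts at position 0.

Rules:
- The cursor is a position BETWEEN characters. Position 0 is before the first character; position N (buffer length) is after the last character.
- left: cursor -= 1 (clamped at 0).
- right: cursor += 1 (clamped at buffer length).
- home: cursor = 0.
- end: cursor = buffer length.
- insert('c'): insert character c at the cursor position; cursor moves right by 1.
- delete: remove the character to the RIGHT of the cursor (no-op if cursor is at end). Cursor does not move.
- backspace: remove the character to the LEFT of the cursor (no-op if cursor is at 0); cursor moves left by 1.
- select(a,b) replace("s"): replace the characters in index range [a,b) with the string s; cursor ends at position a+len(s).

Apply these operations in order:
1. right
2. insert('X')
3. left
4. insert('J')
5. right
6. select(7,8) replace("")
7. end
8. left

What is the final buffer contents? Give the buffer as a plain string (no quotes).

Answer: NJXVOATV

Derivation:
After op 1 (right): buf='NVOATPV' cursor=1
After op 2 (insert('X')): buf='NXVOATPV' cursor=2
After op 3 (left): buf='NXVOATPV' cursor=1
After op 4 (insert('J')): buf='NJXVOATPV' cursor=2
After op 5 (right): buf='NJXVOATPV' cursor=3
After op 6 (select(7,8) replace("")): buf='NJXVOATV' cursor=7
After op 7 (end): buf='NJXVOATV' cursor=8
After op 8 (left): buf='NJXVOATV' cursor=7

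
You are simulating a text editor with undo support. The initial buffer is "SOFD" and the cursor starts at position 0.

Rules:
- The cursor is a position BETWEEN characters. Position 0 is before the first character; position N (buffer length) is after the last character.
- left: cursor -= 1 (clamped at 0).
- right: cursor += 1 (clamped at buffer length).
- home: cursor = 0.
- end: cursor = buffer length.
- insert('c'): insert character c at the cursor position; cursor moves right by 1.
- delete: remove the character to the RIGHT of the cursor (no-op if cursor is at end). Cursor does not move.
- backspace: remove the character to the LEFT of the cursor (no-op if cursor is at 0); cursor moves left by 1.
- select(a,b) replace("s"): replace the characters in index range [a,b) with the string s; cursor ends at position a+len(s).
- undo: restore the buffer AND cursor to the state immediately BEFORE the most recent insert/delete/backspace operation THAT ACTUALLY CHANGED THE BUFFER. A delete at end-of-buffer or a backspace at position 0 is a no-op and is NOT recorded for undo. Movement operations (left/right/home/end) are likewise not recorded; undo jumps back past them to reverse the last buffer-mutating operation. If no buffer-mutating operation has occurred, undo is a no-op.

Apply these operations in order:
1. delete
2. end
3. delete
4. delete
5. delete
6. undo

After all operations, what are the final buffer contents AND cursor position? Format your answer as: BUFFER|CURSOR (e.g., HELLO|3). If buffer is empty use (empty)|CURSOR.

Answer: SOFD|0

Derivation:
After op 1 (delete): buf='OFD' cursor=0
After op 2 (end): buf='OFD' cursor=3
After op 3 (delete): buf='OFD' cursor=3
After op 4 (delete): buf='OFD' cursor=3
After op 5 (delete): buf='OFD' cursor=3
After op 6 (undo): buf='SOFD' cursor=0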